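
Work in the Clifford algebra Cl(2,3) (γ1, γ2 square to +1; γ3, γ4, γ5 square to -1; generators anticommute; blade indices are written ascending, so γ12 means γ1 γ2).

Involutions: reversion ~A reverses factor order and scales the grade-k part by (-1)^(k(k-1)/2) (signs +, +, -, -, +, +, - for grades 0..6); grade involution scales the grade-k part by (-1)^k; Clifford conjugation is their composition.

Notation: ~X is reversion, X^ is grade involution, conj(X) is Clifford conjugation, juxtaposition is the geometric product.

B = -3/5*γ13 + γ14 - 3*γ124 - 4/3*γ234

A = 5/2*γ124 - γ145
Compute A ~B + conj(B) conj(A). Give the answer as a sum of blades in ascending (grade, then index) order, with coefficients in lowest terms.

first term: 15/2 + 5/2*γ2 + γ5 - 10/3*γ13 - 3*γ25 - 3/2*γ234 - 3/5*γ345 - 4/3*γ1235
second term: -15/2 + 5/2*γ2 + γ5 - 10/3*γ13 - 3*γ25 + 3/2*γ234 + 3/5*γ345 + 4/3*γ1235
Answer: 5*γ2 + 2*γ5 - 20/3*γ13 - 6*γ25


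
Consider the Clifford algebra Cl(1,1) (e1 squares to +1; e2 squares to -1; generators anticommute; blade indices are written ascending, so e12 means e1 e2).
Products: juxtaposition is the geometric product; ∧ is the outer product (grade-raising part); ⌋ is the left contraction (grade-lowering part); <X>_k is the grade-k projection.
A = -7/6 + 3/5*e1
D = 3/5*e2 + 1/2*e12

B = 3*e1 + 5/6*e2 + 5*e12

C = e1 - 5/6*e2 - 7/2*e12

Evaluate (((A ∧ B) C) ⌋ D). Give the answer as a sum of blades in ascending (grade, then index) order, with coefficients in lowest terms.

step 1: -7/2*e1 - 35/36*e2 - 16/3*e12
step 2: 3101/216 - 25/24*e1 + 211/12*e2 + 35/9*e12
step 3: -1549/180 + 211/24*e1 + 5827/720*e2 + 3101/432*e12
Answer: -1549/180 + 211/24*e1 + 5827/720*e2 + 3101/432*e12


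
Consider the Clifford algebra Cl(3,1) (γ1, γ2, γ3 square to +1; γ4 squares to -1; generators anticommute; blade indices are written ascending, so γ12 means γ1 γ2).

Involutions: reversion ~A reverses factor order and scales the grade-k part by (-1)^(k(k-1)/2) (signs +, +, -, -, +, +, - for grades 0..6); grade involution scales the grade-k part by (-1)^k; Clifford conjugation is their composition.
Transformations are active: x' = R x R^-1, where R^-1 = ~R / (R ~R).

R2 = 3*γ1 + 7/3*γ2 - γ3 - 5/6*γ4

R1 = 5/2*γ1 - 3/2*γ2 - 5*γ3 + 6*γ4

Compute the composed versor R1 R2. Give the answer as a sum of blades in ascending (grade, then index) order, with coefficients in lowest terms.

Distribute over the terms of R1 (each basis-blade product reordered to ascending indices, repeated generators contracted through their squares):
(5/2*γ1) R2 = 15/2 + 35/6*γ12 - 5/2*γ13 - 25/12*γ14
(-3/2*γ2) R2 = -7/2 + 9/2*γ12 + 3/2*γ23 + 5/4*γ24
(-5*γ3) R2 = 5 + 15*γ13 + 35/3*γ23 + 25/6*γ34
(6*γ4) R2 = 5 - 18*γ14 - 14*γ24 + 6*γ34
Summing the partial products and collecting blades:
Answer: 14 + 31/3*γ12 + 25/2*γ13 - 241/12*γ14 + 79/6*γ23 - 51/4*γ24 + 61/6*γ34


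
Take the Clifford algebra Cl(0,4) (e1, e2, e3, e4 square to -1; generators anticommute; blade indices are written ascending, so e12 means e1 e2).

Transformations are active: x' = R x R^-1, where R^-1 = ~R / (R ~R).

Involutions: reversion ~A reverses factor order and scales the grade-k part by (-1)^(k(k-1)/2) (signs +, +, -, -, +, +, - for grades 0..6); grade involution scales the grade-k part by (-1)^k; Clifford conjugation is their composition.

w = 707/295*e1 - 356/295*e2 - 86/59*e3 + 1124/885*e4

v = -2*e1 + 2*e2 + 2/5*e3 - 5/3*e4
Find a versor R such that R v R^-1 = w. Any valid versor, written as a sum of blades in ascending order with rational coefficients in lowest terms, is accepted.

Take R = v + w = 117/295*e1 + 234/295*e2 - 312/295*e3 - 117/295*e4. Because q(v) = q(w) = -2461/225, conjugation by R sends v exactly to w.
Answer: 117/295*e1 + 234/295*e2 - 312/295*e3 - 117/295*e4


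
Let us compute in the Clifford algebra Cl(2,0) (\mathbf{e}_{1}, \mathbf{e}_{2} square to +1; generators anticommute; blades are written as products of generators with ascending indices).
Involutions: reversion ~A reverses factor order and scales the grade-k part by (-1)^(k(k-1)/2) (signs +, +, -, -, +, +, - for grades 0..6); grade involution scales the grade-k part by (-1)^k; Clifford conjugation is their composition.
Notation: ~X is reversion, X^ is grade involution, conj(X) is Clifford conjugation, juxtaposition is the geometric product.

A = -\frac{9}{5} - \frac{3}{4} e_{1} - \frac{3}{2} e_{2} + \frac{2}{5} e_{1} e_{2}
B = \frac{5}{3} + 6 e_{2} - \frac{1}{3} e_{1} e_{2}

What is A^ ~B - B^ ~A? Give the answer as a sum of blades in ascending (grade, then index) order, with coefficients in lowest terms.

first term: \frac{88}{15} + \frac{63}{20} e_{1} - \frac{161}{20} e_{2} + \frac{137}{30} e_{1} e_{2}
second term: \frac{88}{15} - \frac{63}{20} e_{1} + \frac{161}{20} e_{2} - \frac{137}{30} e_{1} e_{2}
Answer: \frac{63}{10} e_{1} - \frac{161}{10} e_{2} + \frac{137}{15} e_{1} e_{2}


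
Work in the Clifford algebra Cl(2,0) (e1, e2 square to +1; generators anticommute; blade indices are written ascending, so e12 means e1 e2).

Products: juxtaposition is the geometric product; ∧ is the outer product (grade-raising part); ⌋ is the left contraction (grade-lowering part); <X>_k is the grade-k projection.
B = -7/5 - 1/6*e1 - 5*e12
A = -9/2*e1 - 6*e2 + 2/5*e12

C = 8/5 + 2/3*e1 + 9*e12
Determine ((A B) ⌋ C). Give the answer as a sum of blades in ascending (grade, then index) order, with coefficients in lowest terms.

step 1: 11/4 - 237/10*e1 + 929/30*e2 - 39/25*e12
step 2: 66/25 - 4153/15*e1 - 2133/10*e2 + 99/4*e12
Answer: 66/25 - 4153/15*e1 - 2133/10*e2 + 99/4*e12


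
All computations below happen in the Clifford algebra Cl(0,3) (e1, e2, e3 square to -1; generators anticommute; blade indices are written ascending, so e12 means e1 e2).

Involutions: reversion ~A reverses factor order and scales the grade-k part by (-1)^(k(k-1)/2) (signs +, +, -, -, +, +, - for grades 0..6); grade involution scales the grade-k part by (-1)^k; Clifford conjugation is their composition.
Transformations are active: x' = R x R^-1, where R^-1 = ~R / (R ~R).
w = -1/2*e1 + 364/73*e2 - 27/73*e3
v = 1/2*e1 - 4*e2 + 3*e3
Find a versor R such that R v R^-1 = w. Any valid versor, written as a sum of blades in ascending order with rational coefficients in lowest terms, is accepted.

Here q(v) = q(w) = -101/4; the classical choice R = v + w = 72/73*e2 + 192/73*e3 then realises v -> w under the sandwich.
Answer: 72/73*e2 + 192/73*e3


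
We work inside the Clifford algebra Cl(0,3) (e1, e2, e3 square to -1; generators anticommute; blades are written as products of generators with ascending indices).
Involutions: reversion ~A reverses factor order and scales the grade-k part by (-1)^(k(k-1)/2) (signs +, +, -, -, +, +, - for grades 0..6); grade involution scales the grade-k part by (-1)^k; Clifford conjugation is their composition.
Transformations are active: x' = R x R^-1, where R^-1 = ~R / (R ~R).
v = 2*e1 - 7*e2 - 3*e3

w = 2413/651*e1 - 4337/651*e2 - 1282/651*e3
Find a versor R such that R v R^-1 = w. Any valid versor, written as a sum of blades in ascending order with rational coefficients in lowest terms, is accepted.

Reasoning: v^2 = w^2 = -62 since conjugation preserves the quadratic form; R = v + w = 3715/651*e1 - 8894/651*e2 - 3235/651*e3 is then valid when invertible, keeping its own part and reversing (v - w)/2.
Answer: 3715/651*e1 - 8894/651*e2 - 3235/651*e3


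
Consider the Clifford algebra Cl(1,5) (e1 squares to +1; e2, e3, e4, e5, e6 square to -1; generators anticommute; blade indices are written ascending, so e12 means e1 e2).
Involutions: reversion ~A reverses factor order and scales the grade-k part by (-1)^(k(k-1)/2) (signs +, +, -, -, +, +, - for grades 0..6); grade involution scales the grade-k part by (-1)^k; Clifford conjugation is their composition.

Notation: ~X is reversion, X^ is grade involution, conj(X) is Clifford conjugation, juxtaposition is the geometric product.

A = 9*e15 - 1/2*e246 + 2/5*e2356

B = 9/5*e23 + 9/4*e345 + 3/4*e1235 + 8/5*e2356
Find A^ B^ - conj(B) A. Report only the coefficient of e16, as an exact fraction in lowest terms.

first term: 16/25 - 3/10*e16 + 27/4*e23 - 18/25*e56 + 81/4*e134 + 9/10*e246 - 4/5*e345 - 9/10*e346 + 81/5*e1235 - 72/5*e1236 + 9/8*e2356 - 3/8*e13456
second term: 16/25 + 3/10*e16 + 27/4*e23 + 18/25*e56 + 81/4*e134 - 9/10*e246 + 4/5*e345 + 9/10*e346 - 81/5*e1235 + 72/5*e1236 + 9/8*e2356 - 3/8*e13456
Answer: -3/5


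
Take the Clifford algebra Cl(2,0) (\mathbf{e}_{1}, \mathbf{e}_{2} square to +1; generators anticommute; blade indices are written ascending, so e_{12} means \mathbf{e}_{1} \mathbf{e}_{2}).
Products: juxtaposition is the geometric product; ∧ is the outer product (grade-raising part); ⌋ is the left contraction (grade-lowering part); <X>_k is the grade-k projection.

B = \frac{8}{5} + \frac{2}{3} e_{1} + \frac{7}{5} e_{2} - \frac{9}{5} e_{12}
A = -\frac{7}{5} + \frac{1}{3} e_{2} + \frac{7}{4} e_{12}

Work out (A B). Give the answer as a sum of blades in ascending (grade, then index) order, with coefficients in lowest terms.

step 1: \frac{413}{300} + \frac{127}{60} e_{1} - \frac{389}{150} e_{2} + \frac{1147}{225} e_{12}
Answer: \frac{413}{300} + \frac{127}{60} e_{1} - \frac{389}{150} e_{2} + \frac{1147}{225} e_{12}


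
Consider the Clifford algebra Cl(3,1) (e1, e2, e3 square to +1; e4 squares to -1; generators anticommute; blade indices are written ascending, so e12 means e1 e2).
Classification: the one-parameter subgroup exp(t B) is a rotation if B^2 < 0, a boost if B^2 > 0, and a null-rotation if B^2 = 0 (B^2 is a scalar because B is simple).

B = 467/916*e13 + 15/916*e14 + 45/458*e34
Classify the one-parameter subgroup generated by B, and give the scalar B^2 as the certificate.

B^2 term by term: the squares give (467/916)^2*(e13)^2 + (15/916)^2*(e14)^2 + (45/458)^2*(e34)^2 = 218089/839056*(-1) + 225/839056*(+1) + 2025/209764*(+1) = -1/4 (each basis 2-blade squares to minus the product of its generators' squares); cross terms between blades sharing an index anticommute and cancel. So B^2 = -1/4.
Answer: rotation, certificate B^2 = -1/4. One invariant decides it: the square -1/4 survives every conjugation, and its sign is exactly the classification.


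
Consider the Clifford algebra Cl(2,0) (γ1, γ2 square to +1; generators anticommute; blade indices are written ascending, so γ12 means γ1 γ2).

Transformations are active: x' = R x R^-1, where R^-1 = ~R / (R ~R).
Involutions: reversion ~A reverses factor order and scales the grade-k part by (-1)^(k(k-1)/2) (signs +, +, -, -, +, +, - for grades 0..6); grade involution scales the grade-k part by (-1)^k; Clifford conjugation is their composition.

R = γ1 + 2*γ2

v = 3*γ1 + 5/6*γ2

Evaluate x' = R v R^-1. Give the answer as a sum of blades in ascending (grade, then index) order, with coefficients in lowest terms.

~R = γ1 + 2*γ2, and R ~R = 5, so R^-1 = ~R / (5).
R v = 14/3 - 31/6*γ12
Answer: -17/15*γ1 + 29/10*γ2


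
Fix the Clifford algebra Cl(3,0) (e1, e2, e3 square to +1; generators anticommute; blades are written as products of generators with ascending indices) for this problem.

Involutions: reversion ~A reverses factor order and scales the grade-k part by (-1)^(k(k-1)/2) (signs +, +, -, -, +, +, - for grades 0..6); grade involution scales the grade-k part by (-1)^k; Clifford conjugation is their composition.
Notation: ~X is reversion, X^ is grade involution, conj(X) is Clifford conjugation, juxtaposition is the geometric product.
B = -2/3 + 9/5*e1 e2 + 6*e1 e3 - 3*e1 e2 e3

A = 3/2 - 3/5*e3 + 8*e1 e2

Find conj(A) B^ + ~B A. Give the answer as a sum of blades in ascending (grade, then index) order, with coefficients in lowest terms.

first term: 67/5 - 18/5*e1 + 118/5*e3 + 59/6*e1 e2 + 9*e1 e3 + 48*e2 e3 + 279/50*e1 e2 e3
second term: 67/5 + 18/5*e1 - 118/5*e3 - 59/6*e1 e2 - 9*e1 e3 - 48*e2 e3 + 279/50*e1 e2 e3
Answer: 134/5 + 279/25*e1 e2 e3


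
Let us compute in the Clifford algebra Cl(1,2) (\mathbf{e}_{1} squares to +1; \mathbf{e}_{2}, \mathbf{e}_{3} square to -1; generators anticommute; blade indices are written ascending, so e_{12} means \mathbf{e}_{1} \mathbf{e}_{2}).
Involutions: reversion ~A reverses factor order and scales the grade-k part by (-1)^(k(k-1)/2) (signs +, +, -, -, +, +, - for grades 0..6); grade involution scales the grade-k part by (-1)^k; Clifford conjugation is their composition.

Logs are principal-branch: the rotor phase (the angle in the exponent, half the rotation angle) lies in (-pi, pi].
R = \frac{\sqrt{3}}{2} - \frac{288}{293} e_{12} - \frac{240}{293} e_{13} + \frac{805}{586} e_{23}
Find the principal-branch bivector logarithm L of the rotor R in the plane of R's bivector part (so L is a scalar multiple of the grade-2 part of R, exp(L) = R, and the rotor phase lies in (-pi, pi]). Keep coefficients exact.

The scalar part of R is \frac{\sqrt{3}}{2}, and that scalar determines the rotor phase on the principal branch; recovering the unit plane as bivector-part over sine of the phase gives L = phase * plane.
Concretely: cos(phase) = \frac{\sqrt{3}}{2} gives phase = ±\frac{\pi}{6}, and since phase/sin(phase) is even the sign is immaterial: L = (phase/sin(phase)) * <R>_2 = (\frac{\pi}{3}) * <R>_2.
Answer: - \frac{96 \pi}{293} e_{12} - \frac{80 \pi}{293} e_{13} + \frac{805 \pi}{1758} e_{23}


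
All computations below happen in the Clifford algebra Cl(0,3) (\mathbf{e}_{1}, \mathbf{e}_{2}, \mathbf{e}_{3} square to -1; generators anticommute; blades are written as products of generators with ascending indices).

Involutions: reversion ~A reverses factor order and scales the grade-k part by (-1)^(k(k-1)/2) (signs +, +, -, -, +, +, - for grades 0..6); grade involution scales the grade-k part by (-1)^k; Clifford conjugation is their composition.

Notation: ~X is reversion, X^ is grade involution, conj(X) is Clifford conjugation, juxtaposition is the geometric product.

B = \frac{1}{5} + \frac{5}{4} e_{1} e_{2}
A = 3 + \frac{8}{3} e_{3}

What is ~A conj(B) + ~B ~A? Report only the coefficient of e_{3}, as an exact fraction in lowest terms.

first term: \frac{3}{5} + \frac{8}{15} e_{3} - \frac{15}{4} e_{1} e_{2} - \frac{10}{3} e_{1} e_{2} e_{3}
second term: \frac{3}{5} + \frac{8}{15} e_{3} - \frac{15}{4} e_{1} e_{2} - \frac{10}{3} e_{1} e_{2} e_{3}
Answer: \frac{16}{15}


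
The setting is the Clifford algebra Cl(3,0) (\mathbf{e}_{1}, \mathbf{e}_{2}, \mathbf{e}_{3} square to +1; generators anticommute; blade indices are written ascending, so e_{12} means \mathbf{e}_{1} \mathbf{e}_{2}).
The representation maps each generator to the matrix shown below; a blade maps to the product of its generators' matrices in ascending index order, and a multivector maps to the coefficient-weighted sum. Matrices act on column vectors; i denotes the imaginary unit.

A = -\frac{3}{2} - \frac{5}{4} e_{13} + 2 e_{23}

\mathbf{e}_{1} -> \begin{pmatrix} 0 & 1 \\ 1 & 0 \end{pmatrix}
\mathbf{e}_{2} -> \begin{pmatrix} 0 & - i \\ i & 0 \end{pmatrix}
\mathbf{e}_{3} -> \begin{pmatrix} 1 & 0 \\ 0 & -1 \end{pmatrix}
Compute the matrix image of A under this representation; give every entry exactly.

Bivector images (products of the table entries): rho(e_{13}) = rho(\mathbf{e}_{1})rho(\mathbf{e}_{3}) = \begin{pmatrix} 0 & -1 \\ 1 & 0 \end{pmatrix}; rho(e_{23}) = rho(\mathbf{e}_{2})rho(\mathbf{e}_{3}) = \begin{pmatrix} 0 & i \\ i & 0 \end{pmatrix}.
M = (-\frac{3}{2})*1 + (-\frac{5}{4})*rho(e_{13}) + (2)*rho(e_{23}), summed entrywise (1 is the identity matrix):
Answer: \begin{pmatrix} - \frac{3}{2} & \frac{5}{4} + 2 i \\ - \frac{5}{4} + 2 i & - \frac{3}{2} \end{pmatrix}


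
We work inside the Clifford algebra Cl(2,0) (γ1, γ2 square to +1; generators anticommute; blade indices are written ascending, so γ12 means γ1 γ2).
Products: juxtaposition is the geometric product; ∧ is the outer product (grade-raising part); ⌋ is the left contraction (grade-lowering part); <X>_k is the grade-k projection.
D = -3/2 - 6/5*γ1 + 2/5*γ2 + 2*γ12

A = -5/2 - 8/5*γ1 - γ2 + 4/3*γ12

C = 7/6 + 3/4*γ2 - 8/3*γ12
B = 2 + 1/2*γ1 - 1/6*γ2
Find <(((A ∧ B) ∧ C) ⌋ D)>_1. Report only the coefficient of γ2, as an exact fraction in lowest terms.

step 1: -5 - 89/20*γ1 - 19/12*γ2 + 103/30*γ12
step 2: -35/6 - 623/120*γ1 - 403/72*γ2 + 10081/720*γ12
step 3: -9157/600 + 655/36*γ1 - 763/60*γ2 - 35/3*γ12
step 4: 655/36*γ1 - 763/60*γ2
Answer: -763/60


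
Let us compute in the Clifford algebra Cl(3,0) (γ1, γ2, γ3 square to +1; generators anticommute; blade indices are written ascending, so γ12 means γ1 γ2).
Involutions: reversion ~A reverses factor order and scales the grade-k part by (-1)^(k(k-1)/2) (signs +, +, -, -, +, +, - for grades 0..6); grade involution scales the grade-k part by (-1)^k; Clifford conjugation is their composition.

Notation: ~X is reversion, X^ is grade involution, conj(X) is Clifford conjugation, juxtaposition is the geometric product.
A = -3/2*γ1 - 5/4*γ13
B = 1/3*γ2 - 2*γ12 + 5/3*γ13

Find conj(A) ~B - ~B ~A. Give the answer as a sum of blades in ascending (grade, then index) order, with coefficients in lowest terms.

first term: 25/12 + 3*γ2 - 5/2*γ3 + 1/2*γ12 + 5/2*γ23 - 5/12*γ123
second term: 25/12 + 3*γ2 - 5/2*γ3 + 1/2*γ12 - 5/2*γ23 - 5/12*γ123
Answer: 5*γ23


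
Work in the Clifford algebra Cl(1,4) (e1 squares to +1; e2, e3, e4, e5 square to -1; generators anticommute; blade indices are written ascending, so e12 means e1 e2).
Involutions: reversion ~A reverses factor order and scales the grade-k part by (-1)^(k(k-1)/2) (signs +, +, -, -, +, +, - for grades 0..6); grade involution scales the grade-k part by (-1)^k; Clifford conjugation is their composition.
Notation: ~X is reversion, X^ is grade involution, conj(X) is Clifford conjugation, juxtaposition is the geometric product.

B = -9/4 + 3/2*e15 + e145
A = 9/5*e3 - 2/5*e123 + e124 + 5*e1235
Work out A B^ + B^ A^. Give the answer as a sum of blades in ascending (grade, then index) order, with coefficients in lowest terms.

first term: -81/20*e3 + 15/2*e23 + e25 + 9/10*e123 - 9/4*e124 - 27/10*e135 + 5*e234 - 3/5*e235 + 3/2*e245 - 45/4*e1235 + 9/5*e1345 + 2/5*e2345
second term: 81/20*e3 + 15/2*e23 + e25 - 9/10*e123 + 9/4*e124 + 27/10*e135 + 5*e234 - 3/5*e235 + 3/2*e245 - 45/4*e1235 + 9/5*e1345 - 2/5*e2345
Answer: 15*e23 + 2*e25 + 10*e234 - 6/5*e235 + 3*e245 - 45/2*e1235 + 18/5*e1345


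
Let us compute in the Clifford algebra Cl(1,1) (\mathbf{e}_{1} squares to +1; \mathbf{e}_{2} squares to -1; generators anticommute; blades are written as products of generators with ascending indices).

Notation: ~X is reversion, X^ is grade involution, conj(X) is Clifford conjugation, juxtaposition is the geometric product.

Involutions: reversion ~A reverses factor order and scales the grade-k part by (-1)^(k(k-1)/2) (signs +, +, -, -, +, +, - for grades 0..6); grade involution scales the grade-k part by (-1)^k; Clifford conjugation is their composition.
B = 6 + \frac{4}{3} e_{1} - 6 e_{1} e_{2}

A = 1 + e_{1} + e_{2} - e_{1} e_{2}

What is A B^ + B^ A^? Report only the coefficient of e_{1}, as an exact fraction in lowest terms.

first term: \frac{32}{3} - \frac{4}{3} e_{1} - \frac{4}{3} e_{2} - \frac{32}{3} e_{1} e_{2}
second term: \frac{40}{3} - \frac{40}{3} e_{1} - \frac{32}{3} e_{2} - \frac{32}{3} e_{1} e_{2}
Answer: -\frac{44}{3}


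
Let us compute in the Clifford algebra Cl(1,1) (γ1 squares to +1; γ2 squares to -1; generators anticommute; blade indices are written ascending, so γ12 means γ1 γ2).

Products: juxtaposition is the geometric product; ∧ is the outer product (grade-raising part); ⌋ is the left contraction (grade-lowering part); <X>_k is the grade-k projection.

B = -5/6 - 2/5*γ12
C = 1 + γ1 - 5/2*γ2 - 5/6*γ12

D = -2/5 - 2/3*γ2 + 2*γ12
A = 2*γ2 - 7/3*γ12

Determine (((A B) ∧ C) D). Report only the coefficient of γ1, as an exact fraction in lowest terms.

step 1: 14/15 - 4/5*γ1 - 5/3*γ2 + 35/18*γ12
step 2: 14/15 + 2/15*γ1 - 4*γ2 + 29/6*γ12
step 3: 497/75 - 1087/225*γ1 + 56/45*γ2 - 7/45*γ12
Answer: -1087/225


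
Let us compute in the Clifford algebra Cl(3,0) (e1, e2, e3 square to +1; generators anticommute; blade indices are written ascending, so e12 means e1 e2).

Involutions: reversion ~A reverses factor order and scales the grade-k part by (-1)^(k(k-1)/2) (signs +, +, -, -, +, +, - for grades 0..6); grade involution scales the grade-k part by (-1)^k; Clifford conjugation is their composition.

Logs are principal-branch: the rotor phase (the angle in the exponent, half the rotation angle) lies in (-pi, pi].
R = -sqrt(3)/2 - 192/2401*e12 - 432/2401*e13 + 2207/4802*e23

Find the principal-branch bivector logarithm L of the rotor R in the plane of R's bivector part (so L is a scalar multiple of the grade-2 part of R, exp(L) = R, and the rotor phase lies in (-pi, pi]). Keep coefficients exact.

The scalar part of R is -sqrt(3)/2, which fixes the principal-branch rotor phase; the unit plane is then the bivector part divided by the sine of that phase, and L is that plane scaled by the phase.
Concretely: cos(phase) = -sqrt(3)/2 gives phase = ±5*pi/6, and since phase/sin(phase) is even the sign is immaterial: L = (phase/sin(phase)) * <R>_2 = (5*pi/3) * <R>_2.
Answer: -320*pi/2401*e12 - 720*pi/2401*e13 + 11035*pi/14406*e23


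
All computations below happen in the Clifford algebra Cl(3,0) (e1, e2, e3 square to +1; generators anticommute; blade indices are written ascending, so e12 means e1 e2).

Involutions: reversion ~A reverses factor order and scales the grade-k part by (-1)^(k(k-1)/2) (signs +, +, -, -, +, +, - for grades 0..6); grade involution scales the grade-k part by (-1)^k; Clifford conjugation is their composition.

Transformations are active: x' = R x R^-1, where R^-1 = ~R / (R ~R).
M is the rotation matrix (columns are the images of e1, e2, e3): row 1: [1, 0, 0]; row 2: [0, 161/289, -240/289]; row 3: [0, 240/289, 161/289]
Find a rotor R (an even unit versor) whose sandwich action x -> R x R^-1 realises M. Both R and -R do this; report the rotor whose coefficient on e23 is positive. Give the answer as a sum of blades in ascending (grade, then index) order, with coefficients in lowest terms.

Method: write R = a + b12*e12 + b13*e13 + b23*e23 with a^2 + b12^2 + b13^2 + b23^2 = 1 (so R^-1 = ~R). Expanding the columns R e_j ~R gives tr M = 4a^2 - 1 and, from the antisymmetric part, M21 - M12 = -4a*b12, M13 - M31 = 4a*b13, M32 - M23 = -4a*b23.
Here tr M = 611/289, so a^2 = (1 + tr M)/4 = 225/289 and a = ±15/17. Taking a = 15/17: M21 - M12 = 0, M13 - M31 = 0, M32 - M23 = 480/289, giving b12 = 0, b13 = 0, b23 = -8/17, i.e. R = 15/17 - 8/17*e23.
Its e23 coefficient is negative, so report the other preimage -R.
Answer: -15/17 + 8/17*e23. Why the constraint matters: R and -R act identically through the sandwich — M has trace 611/289 either way — so only the sign condition on e23 picks one of the two preimages.


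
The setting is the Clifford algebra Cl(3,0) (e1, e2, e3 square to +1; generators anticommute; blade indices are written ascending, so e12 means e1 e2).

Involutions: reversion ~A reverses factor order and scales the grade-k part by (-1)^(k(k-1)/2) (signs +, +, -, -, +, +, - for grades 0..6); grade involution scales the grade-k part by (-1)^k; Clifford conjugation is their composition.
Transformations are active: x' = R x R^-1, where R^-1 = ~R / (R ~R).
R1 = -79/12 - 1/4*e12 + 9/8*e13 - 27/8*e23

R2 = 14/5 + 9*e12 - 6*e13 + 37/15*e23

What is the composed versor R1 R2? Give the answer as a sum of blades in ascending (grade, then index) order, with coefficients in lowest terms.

Distribute over the terms of R1 (each basis-blade product reordered to ascending indices, repeated generators contracted through their squares):
(-79/12) R2 = -553/30 - 237/4*e12 + 79/2*e13 - 2923/180*e23
(-1/4*e12) R2 = 9/4 - 7/10*e12 - 37/60*e13 - 3/2*e23
(9/8*e13) R2 = 27/4 - 111/40*e12 + 63/20*e13 + 81/8*e23
(-27/8*e23) R2 = 333/40 + 81/4*e12 + 243/8*e13 - 189/20*e23
Summing the partial products and collecting blades:
Answer: -133/120 - 1699/40*e12 + 8689/120*e13 - 6143/360*e23


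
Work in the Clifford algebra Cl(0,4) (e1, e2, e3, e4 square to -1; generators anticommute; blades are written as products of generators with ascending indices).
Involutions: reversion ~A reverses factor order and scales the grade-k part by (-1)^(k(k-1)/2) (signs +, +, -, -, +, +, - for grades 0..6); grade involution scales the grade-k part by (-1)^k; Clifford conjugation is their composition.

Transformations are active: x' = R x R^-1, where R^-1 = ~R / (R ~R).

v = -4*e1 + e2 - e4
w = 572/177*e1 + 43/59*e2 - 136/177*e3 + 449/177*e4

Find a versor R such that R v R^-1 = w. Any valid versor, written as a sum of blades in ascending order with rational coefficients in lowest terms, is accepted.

A norm check does it: q(v) = q(w) = -18, hence R = v + w = -136/177*e1 + 102/59*e2 - 136/177*e3 + 272/177*e4 realises the map — parallel part kept, (v - w)/2 negated, v carried to w.
Answer: -136/177*e1 + 102/59*e2 - 136/177*e3 + 272/177*e4


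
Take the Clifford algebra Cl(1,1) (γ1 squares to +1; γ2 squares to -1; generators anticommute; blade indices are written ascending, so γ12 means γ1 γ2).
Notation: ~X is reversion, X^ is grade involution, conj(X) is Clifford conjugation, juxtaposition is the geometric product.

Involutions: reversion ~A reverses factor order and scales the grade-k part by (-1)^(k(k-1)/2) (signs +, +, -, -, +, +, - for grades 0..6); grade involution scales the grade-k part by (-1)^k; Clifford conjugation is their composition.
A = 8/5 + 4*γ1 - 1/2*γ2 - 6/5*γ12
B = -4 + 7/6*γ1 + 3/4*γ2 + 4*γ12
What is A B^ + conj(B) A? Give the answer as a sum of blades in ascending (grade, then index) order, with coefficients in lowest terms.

first term: -1949/120 - 623/30*γ1 + 77/5*γ2 + 457/60*γ12
second term: -797/120 - 569/30*γ1 + 91/5*γ2 + 119/60*γ12
Answer: -1373/60 - 596/15*γ1 + 168/5*γ2 + 48/5*γ12


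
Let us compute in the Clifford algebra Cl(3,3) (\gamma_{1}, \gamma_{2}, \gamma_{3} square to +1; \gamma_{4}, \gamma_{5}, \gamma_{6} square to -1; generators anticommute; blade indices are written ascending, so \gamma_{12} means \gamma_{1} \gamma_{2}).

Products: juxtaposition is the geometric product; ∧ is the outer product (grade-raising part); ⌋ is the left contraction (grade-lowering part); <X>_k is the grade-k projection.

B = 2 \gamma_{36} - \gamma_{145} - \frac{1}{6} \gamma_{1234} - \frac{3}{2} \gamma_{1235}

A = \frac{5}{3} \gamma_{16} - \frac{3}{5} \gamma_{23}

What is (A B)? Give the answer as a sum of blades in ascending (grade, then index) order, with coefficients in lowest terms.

step 1: \frac{10}{3} \gamma_{13} - \frac{1}{10} \gamma_{14} - \frac{9}{10} \gamma_{15} - \frac{6}{5} \gamma_{26} + \frac{5}{3} \gamma_{456} - \frac{5}{18} \gamma_{2346} - \frac{5}{2} \gamma_{2356} + \frac{3}{5} \gamma_{12345}
Answer: \frac{10}{3} \gamma_{13} - \frac{1}{10} \gamma_{14} - \frac{9}{10} \gamma_{15} - \frac{6}{5} \gamma_{26} + \frac{5}{3} \gamma_{456} - \frac{5}{18} \gamma_{2346} - \frac{5}{2} \gamma_{2356} + \frac{3}{5} \gamma_{12345}


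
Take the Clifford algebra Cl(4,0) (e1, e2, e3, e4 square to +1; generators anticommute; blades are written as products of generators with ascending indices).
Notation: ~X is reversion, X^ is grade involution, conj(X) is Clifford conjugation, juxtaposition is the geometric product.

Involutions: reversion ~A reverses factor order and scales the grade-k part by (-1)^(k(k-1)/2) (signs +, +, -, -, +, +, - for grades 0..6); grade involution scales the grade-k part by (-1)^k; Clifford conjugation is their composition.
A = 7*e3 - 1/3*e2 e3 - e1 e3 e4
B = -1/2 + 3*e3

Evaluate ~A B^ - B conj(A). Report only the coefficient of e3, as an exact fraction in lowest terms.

first term: -21 - e2 - 7/2*e3 + 3*e1 e4 - 1/6*e2 e3 - 1/2*e1 e3 e4
second term: -21 - e2 + 7/2*e3 + 3*e1 e4 - 1/6*e2 e3 + 1/2*e1 e3 e4
Answer: -7


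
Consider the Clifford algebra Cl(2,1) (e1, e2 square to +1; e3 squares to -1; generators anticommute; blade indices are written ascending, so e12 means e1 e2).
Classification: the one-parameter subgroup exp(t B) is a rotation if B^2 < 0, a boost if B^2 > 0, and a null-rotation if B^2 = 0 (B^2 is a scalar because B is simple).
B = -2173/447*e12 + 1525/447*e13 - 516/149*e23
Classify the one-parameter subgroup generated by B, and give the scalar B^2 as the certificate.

B^2 term by term: the squares give (-2173/447)^2*(e12)^2 + (1525/447)^2*(e13)^2 + (-516/149)^2*(e23)^2 = 4721929/199809*(-1) + 2325625/199809*(+1) + 266256/22201*(+1) = 0 (each basis 2-blade squares to minus the product of its generators' squares); cross terms between blades sharing an index anticommute and cancel. So B^2 = 0.
Answer: null-rotation, certificate B^2 = 0. Key observation: B^2 = 0 is a conjugation invariant, so its sign decides the class regardless of the surface form of B.


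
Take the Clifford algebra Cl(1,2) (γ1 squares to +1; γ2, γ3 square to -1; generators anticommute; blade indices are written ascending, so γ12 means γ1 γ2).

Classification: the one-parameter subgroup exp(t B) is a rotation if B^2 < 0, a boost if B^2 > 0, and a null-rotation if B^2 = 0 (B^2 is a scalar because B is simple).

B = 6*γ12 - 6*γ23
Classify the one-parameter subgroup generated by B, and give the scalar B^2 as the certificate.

B^2 term by term: the squares give (6)^2*(γ12)^2 + (-6)^2*(γ23)^2 = 36*(+1) + 36*(-1) = 0 (each basis 2-blade squares to minus the product of its generators' squares); cross terms between blades sharing an index anticommute and cancel. So B^2 = 0.
Answer: null-rotation, certificate B^2 = 0. No conjugation can change B^2 = 0; the sign gives the class.


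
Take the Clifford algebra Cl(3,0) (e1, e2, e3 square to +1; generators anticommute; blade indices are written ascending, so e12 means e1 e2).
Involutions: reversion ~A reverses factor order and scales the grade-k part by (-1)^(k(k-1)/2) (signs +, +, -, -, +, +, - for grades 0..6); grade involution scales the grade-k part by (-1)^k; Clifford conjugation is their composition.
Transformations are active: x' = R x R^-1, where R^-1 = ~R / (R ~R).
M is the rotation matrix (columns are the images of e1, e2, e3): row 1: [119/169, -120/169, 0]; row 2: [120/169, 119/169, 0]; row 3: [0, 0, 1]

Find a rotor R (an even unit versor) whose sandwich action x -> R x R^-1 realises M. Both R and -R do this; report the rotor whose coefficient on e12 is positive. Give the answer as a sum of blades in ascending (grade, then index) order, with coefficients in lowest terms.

Method: write R = a + b12*e12 + b13*e13 + b23*e23 with a^2 + b12^2 + b13^2 + b23^2 = 1 (so R^-1 = ~R). Expanding the columns R e_j ~R gives tr M = 4a^2 - 1 and, from the antisymmetric part, M21 - M12 = -4a*b12, M13 - M31 = 4a*b13, M32 - M23 = -4a*b23.
Here tr M = 407/169, so a^2 = (1 + tr M)/4 = 144/169 and a = ±12/13. Taking a = 12/13: M21 - M12 = 240/169, M13 - M31 = 0, M32 - M23 = 0, giving b12 = -5/13, b13 = 0, b23 = 0, i.e. R = 12/13 - 5/13*e12.
Its e12 coefficient is negative, so report the other preimage -R.
Answer: -12/13 + 5/13*e12. Why the constraint matters: R and -R act identically through the sandwich — M has trace 407/169 either way — so only the sign condition on e12 picks one of the two preimages.


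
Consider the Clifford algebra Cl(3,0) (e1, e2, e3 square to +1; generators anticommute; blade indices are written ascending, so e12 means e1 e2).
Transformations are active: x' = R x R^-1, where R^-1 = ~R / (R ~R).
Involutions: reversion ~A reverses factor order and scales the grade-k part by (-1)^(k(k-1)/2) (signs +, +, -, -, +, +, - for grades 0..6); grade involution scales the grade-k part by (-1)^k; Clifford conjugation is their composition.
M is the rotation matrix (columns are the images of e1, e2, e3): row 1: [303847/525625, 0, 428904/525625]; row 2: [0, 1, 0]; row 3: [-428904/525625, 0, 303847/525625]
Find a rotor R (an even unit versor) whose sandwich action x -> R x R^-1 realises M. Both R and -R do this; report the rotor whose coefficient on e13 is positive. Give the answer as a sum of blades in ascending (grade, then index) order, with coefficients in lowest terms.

Method: write R = a + b12*e12 + b13*e13 + b23*e23 with a^2 + b12^2 + b13^2 + b23^2 = 1 (so R^-1 = ~R). Expanding the columns R e_j ~R gives tr M = 4a^2 - 1 and, from the antisymmetric part, M21 - M12 = -4a*b12, M13 - M31 = 4a*b13, M32 - M23 = -4a*b23.
Here tr M = 1133319/525625, so a^2 = (1 + tr M)/4 = 414736/525625 and a = ±644/725. Taking a = 644/725: M21 - M12 = 0, M13 - M31 = 857808/525625, M32 - M23 = 0, giving b12 = 0, b13 = 333/725, b23 = 0, i.e. R = 644/725 + 333/725*e13.
Its e13 coefficient is already positive.
Answer: 644/725 + 333/725*e13. Recall the cover is two-to-one: with M of trace 1133319/525625, both preimages act alike, and the stated e13 sign chooses the sheet.


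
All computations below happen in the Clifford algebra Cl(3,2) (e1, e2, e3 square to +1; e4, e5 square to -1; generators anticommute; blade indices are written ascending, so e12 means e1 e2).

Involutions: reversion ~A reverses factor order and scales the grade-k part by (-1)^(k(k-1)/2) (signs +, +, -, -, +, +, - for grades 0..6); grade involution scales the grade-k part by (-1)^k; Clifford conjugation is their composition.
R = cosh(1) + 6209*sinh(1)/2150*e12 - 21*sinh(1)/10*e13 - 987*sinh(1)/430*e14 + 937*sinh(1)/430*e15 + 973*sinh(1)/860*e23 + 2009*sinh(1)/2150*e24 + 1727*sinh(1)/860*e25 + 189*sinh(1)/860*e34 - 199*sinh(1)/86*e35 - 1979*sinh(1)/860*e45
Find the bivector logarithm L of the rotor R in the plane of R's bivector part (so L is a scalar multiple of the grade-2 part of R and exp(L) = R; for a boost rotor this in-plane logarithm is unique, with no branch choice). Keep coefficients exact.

The scalar part of R is cosh(1), which determines |rapidity| via cosh; the sign lives in the bivector part, and pairing them (bivector part over sinh of the rapidity = the plane) gives the unique in-plane L = rapidity * plane.
Concretely: cosh(rapidity) = cosh(1) gives rapidity = ±1, and since rapidity/sinh(rapidity) is even the sign is immaterial: L = (rapidity/sinh(rapidity)) * <R>_2 = (1/sinh(1)) * <R>_2.
Answer: 6209/2150*e12 - 21/10*e13 - 987/430*e14 + 937/430*e15 + 973/860*e23 + 2009/2150*e24 + 1727/860*e25 + 189/860*e34 - 199/86*e35 - 1979/860*e45


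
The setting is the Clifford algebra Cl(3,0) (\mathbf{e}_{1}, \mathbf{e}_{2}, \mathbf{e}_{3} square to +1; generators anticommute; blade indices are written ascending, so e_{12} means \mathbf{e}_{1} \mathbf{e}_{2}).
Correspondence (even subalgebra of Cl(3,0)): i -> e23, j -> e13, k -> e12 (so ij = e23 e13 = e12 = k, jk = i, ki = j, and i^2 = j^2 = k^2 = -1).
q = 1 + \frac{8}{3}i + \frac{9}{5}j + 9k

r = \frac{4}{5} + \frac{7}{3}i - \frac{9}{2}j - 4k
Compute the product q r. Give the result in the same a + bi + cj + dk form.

In blades: q = 1 + 9 e_{12} + \frac{9}{5} e_{13} + \frac{8}{3} e_{23}, r = \frac{4}{5} - 4 e_{12} - \frac{9}{2} e_{13} + \frac{7}{3} e_{23}.
Distribute q over r term by term (generator squares from the signature, products reordered to ascending indices): (1)*r = \frac{4}{5} - 4 e_{12} - \frac{9}{2} e_{13} + \frac{7}{3} e_{23}; (9 e_{12})*r = 36 + \frac{36}{5} e_{12} + 21 e_{13} + \frac{81}{2} e_{23}; (\frac{9}{5} e_{13})*r = \frac{81}{10} - \frac{21}{5} e_{12} + \frac{36}{25} e_{13} - \frac{36}{5} e_{23}; (\frac{8}{3} e_{23})*r = -\frac{56}{9} - 12 e_{12} + \frac{32}{3} e_{13} + \frac{32}{15} e_{23}.
Sum: \frac{3481}{90} - 13 e_{12} + \frac{4291}{150} e_{13} + \frac{1133}{30} e_{23}; translating back through the correspondence:
Answer: \frac{3481}{90} + \frac{1133}{30}i + \frac{4291}{150}j - 13k


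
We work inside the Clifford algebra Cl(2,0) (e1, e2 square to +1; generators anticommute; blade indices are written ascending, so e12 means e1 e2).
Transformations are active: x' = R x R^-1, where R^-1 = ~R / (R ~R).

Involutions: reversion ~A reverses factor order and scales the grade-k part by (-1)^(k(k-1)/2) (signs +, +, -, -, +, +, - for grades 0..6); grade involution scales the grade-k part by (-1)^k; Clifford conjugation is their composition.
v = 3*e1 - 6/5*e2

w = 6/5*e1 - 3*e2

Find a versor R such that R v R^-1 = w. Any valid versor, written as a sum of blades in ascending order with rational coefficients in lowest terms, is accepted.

The midline construction: v and w both square to 261/25, so reflecting in their sum 21/5*e1 - 21/5*e2 exchanges them.
Answer: 21/5*e1 - 21/5*e2


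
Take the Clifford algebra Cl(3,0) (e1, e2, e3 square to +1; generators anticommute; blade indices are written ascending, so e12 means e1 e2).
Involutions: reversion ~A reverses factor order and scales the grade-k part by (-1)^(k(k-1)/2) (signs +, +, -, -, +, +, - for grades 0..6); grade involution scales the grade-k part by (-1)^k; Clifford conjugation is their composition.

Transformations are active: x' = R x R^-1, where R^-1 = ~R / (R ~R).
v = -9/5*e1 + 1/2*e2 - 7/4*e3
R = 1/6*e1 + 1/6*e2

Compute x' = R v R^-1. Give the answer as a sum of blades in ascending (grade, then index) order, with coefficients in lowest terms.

~R = 1/6*e1 + 1/6*e2, and R ~R = 1/18, so R^-1 = ~R / (1/18).
R v = -13/60 + 23/60*e12 - 7/24*e13 - 7/24*e23
Answer: 1/2*e1 - 9/5*e2 + 7/4*e3


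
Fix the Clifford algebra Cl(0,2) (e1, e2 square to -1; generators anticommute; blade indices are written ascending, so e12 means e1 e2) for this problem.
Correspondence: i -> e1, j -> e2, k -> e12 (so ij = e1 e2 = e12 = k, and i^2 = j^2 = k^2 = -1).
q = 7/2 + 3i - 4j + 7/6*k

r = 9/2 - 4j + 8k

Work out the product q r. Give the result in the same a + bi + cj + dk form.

In blades: q = 7/2 + 3*e1 - 4*e2 + 7/6*e12, r = 9/2 - 4*e2 + 8*e12.
Distribute q over r term by term (generator squares from the signature, products reordered to ascending indices): (7/2)*r = 63/4 - 14*e2 + 28*e12; (3*e1)*r = 27/2*e1 - 24*e2 - 12*e12; (-4*e2)*r = -16 - 32*e1 - 18*e2; (7/6*e12)*r = -28/3 + 14/3*e1 + 21/4*e12.
Sum: -115/12 - 83/6*e1 - 56*e2 + 85/4*e12; translating back through the correspondence:
Answer: -115/12 - 83/6*i - 56j + 85/4*k


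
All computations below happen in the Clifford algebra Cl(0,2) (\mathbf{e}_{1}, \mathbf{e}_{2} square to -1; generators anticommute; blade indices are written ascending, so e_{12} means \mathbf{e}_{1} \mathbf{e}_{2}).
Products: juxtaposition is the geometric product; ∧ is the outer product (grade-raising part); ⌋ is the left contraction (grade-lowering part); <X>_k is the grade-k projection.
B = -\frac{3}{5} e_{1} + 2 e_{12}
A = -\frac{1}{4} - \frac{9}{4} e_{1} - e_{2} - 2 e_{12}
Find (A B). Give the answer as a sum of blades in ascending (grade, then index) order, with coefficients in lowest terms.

step 1: \frac{53}{20} - \frac{37}{20} e_{1} + \frac{57}{10} e_{2} - \frac{11}{10} e_{12}
Answer: \frac{53}{20} - \frac{37}{20} e_{1} + \frac{57}{10} e_{2} - \frac{11}{10} e_{12}


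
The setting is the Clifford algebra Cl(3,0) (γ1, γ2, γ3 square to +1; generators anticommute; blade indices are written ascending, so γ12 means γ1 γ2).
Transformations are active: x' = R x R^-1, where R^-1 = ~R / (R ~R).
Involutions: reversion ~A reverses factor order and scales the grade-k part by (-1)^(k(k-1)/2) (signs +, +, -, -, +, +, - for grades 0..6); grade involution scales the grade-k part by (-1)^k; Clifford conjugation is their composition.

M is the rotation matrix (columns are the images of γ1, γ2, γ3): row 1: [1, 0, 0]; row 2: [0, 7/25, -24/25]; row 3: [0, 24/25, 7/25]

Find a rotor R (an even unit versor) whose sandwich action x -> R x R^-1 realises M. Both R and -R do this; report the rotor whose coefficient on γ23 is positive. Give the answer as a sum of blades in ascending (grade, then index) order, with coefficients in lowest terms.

Method: write R = a + b12*γ12 + b13*γ13 + b23*γ23 with a^2 + b12^2 + b13^2 + b23^2 = 1 (so R^-1 = ~R). Expanding the columns R e_j ~R gives tr M = 4a^2 - 1 and, from the antisymmetric part, M21 - M12 = -4a*b12, M13 - M31 = 4a*b13, M32 - M23 = -4a*b23.
Here tr M = 39/25, so a^2 = (1 + tr M)/4 = 16/25 and a = ±4/5. Taking a = 4/5: M21 - M12 = 0, M13 - M31 = 0, M32 - M23 = 48/25, giving b12 = 0, b13 = 0, b23 = -3/5, i.e. R = 4/5 - 3/5*γ23.
Its γ23 coefficient is negative, so report the other preimage -R.
Answer: -4/5 + 3/5*γ23. Sheet selection: the two-to-one cover makes ±R indistinguishable at the matrix level (trace 39/25), so uniqueness comes from the required sign on γ23.
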